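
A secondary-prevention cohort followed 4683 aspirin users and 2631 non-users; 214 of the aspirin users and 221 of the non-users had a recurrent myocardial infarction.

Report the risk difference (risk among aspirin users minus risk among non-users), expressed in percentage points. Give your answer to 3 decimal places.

RD: -3.830

risk, aspirin users = 214/4683 = 0.04570
risk, non-users = 221/2631 = 0.08400
risk difference = 0.04570 − 0.08400 = -0.03830 → -3.830 percentage points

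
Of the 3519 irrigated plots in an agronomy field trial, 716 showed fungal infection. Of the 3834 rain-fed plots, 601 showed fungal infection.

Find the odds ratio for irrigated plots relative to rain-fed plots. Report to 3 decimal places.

1.374

odds, irrigated plots = 716/2803 = 0.2554
odds, rain-fed plots = 601/3233 = 0.1859
OR = 0.2554 / 0.1859 = 1.374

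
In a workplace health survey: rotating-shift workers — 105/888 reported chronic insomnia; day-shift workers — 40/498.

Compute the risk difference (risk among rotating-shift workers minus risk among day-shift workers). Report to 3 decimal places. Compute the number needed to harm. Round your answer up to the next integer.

RD = 0.038; NNH = 27

risk, rotating-shift workers = 105/888 = 0.1182
risk, day-shift workers = 40/498 = 0.0803
risk difference = 0.1182 − 0.0803 = 0.038
absolute risk difference = 0.037922
1 / 0.037922 = 26.370 → round up → 27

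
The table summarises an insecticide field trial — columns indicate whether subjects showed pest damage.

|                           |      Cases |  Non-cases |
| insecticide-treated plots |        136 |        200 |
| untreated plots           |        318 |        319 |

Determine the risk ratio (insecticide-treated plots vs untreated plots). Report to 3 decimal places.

RR ≈ 0.811

risk, insecticide-treated plots = 136/336 = 0.4048
risk, untreated plots = 318/637 = 0.4992
RR = 0.4048 / 0.4992 = 0.811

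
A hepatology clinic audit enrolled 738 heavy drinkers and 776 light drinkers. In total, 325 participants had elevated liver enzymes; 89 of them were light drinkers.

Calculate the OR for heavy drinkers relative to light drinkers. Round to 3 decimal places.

heavy drinkers with the outcome: 325 − 89 = 236
heavy drinkers without the outcome: 738 − 236 = 502
light drinkers without the outcome: 776 − 89 = 687
OR = (236 × 687) / (502 × 89) = 162132/44678 ≈ 3.629

OR = 3.629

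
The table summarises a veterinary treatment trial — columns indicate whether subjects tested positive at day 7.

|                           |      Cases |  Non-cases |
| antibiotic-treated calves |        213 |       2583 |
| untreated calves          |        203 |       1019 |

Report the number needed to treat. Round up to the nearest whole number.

12

risk, antibiotic-treated calves = 213/2796 = 0.076180
risk, untreated calves = 203/1222 = 0.166121
absolute risk difference = 0.089941
1 / 0.089941 = 11.118 → round up → 12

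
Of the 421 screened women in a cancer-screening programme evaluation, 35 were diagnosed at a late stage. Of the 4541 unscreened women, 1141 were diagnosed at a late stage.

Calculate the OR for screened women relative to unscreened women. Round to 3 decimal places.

0.270

odds, screened women = 35/386 = 0.0907
odds, unscreened women = 1141/3400 = 0.3356
OR = 0.0907 / 0.3356 = 0.270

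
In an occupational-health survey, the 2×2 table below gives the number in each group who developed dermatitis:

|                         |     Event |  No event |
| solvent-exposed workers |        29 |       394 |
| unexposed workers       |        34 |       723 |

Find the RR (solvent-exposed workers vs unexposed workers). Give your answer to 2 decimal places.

risk, solvent-exposed workers = 29/423 = 0.06856
risk, unexposed workers = 34/757 = 0.04491
RR = 0.06856 / 0.04491 = 1.53

1.53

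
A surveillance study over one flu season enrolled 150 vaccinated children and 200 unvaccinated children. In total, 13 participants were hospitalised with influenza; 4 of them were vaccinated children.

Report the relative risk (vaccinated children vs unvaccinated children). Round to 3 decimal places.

vaccinated children without the outcome: 150 − 4 = 146
unvaccinated children with the outcome: 13 − 4 = 9
unvaccinated children without the outcome: 200 − 9 = 191
risk, vaccinated children = 4/150 = 0.02667
risk, unvaccinated children = 9/200 = 0.04500
RR = 0.02667 / 0.04500 = 0.593

RR: 0.593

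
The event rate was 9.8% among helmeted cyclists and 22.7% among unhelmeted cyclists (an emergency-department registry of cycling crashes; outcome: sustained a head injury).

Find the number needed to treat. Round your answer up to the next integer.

NNT = 8

absolute risk difference = 0.129000
1 / 0.129000 = 7.752 → round up → 8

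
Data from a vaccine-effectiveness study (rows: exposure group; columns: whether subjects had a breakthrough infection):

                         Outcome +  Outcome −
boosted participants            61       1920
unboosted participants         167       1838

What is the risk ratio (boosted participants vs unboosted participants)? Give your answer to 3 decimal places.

risk, boosted participants = 61/1981 = 0.03079
risk, unboosted participants = 167/2005 = 0.08329
RR = 0.03079 / 0.08329 = 0.370

RR = 0.370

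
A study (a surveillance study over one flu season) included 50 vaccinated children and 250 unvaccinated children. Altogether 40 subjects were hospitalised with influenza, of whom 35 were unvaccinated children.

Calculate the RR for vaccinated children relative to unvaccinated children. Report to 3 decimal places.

vaccinated children with the outcome: 40 − 35 = 5
vaccinated children without the outcome: 50 − 5 = 45
unvaccinated children without the outcome: 250 − 35 = 215
risk, vaccinated children = 5/50 = 0.1000
risk, unvaccinated children = 35/250 = 0.1400
RR = 0.1000 / 0.1400 = 0.714

RR ≈ 0.714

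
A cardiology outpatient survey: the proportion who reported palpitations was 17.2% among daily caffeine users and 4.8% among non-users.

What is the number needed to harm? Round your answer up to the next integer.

absolute risk difference = 0.124000
1 / 0.124000 = 8.065 → round up → 9

9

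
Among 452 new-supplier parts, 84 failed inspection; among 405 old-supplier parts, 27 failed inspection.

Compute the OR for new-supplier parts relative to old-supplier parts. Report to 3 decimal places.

OR = (84 × 378) / (368 × 27) = 31752/9936 ≈ 3.196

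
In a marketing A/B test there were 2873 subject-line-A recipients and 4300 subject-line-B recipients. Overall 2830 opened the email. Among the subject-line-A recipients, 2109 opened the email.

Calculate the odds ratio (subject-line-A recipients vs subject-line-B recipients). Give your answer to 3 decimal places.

subject-line-A recipients without the outcome: 2873 − 2109 = 764
subject-line-B recipients with the outcome: 2830 − 2109 = 721
subject-line-B recipients without the outcome: 4300 − 721 = 3579
OR = (2109 × 3579) / (764 × 721) = 7548111/550844 ≈ 13.703

OR: 13.703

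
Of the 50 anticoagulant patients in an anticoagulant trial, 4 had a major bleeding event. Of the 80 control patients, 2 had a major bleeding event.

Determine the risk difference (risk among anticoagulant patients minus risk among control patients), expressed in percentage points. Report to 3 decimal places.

risk, anticoagulant patients = 4/50 = 0.08000
risk, control patients = 2/80 = 0.02500
risk difference = 0.08000 − 0.02500 = 0.05500 → 5.500 percentage points

RD = 5.500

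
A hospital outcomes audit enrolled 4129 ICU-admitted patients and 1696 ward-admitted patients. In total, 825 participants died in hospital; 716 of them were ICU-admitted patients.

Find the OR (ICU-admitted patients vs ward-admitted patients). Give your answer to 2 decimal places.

OR ≈ 3.05

ICU-admitted patients without the outcome: 4129 − 716 = 3413
ward-admitted patients with the outcome: 825 − 716 = 109
ward-admitted patients without the outcome: 1696 − 109 = 1587
OR = (716 × 1587) / (3413 × 109) = 1136292/372017 ≈ 3.05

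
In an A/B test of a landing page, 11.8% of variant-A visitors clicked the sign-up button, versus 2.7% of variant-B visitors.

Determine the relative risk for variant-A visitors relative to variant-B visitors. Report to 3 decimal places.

RR = 0.11800 / 0.02700 = 4.370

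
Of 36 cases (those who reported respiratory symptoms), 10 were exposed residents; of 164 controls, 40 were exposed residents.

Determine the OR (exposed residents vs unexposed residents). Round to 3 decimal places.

OR = (10 × 124) / (40 × 26) = 1240/1040 ≈ 1.192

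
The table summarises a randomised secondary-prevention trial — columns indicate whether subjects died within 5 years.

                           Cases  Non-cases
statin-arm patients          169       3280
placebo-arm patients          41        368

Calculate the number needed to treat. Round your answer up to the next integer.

NNT: 20

risk, statin-arm patients = 169/3449 = 0.049000
risk, placebo-arm patients = 41/409 = 0.100244
absolute risk difference = 0.051245
1 / 0.051245 = 19.514 → round up → 20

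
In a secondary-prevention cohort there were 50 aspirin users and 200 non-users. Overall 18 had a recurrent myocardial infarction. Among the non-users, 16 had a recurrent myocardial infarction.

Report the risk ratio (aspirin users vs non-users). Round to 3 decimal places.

aspirin users with the outcome: 18 − 16 = 2
aspirin users without the outcome: 50 − 2 = 48
non-users without the outcome: 200 − 16 = 184
risk, aspirin users = 2/50 = 0.04000
risk, non-users = 16/200 = 0.08000
RR = 0.04000 / 0.08000 = 0.500

RR: 0.500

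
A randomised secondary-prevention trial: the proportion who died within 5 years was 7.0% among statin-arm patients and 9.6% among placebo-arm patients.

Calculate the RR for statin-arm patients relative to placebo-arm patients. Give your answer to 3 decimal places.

RR = 0.0700 / 0.0960 = 0.729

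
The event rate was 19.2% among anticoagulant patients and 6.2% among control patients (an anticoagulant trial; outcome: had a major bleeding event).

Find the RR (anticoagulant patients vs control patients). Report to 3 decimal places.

RR = 0.1920 / 0.0620 = 3.097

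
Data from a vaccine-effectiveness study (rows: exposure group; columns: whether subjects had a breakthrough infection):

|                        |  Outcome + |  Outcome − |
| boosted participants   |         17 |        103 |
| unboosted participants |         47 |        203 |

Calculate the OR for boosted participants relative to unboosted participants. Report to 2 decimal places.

0.71

odds, boosted participants = 17/103 = 0.1650
odds, unboosted participants = 47/203 = 0.2315
OR = 0.1650 / 0.2315 = 0.71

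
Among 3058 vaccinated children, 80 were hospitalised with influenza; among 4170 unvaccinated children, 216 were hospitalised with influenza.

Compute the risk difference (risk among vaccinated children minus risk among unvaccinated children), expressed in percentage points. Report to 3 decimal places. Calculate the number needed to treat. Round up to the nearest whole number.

RD = -2.564; NNT = 40

risk, vaccinated children = 80/3058 = 0.02616
risk, unvaccinated children = 216/4170 = 0.05180
risk difference = 0.02616 − 0.05180 = -0.02564 → -2.564 percentage points
absolute risk difference = 0.025638
1 / 0.025638 = 39.005 → round up → 40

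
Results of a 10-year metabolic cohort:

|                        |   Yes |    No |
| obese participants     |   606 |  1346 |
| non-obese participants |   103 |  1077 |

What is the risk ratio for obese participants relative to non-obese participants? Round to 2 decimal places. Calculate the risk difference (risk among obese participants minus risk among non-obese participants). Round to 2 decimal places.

RR = 3.56; RD = 0.22

risk, obese participants = 606/1952 = 0.3105
risk, non-obese participants = 103/1180 = 0.0873
RR = 0.3105 / 0.0873 = 3.56
risk difference = 0.3105 − 0.0873 = 0.22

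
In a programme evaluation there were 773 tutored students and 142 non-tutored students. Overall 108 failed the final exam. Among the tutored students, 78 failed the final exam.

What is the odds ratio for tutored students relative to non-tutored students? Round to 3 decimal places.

0.419

tutored students without the outcome: 773 − 78 = 695
non-tutored students with the outcome: 108 − 78 = 30
non-tutored students without the outcome: 142 − 30 = 112
OR = (78 × 112) / (695 × 30) = 8736/20850 ≈ 0.419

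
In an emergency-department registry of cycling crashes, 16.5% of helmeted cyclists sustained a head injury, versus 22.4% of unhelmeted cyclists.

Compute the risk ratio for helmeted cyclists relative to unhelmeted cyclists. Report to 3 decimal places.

RR = 0.1650 / 0.2240 = 0.737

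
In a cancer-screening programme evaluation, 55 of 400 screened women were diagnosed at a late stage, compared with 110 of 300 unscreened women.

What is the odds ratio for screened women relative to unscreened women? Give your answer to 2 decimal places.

OR = (55 × 190) / (345 × 110) = 10450/37950 ≈ 0.28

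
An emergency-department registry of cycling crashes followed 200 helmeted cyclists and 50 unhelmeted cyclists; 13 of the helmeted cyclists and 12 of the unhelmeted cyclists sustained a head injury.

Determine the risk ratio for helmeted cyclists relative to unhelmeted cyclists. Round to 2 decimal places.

risk, helmeted cyclists = 13/200 = 0.0650
risk, unhelmeted cyclists = 12/50 = 0.2400
RR = 0.0650 / 0.2400 = 0.27

RR: 0.27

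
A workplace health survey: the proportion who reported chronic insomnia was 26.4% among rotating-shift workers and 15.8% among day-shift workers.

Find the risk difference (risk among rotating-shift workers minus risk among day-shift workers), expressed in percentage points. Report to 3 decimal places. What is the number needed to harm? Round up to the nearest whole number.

RD = 10.600; NNH = 10

risk difference = 0.2640 − 0.1580 = 0.1060 → 10.600 percentage points
absolute risk difference = 0.106000
1 / 0.106000 = 9.434 → round up → 10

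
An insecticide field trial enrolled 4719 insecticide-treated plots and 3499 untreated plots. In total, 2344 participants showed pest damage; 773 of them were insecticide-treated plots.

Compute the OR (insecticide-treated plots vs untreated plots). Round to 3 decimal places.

insecticide-treated plots without the outcome: 4719 − 773 = 3946
untreated plots with the outcome: 2344 − 773 = 1571
untreated plots without the outcome: 3499 − 1571 = 1928
odds, insecticide-treated plots = 773/3946 = 0.1959
odds, untreated plots = 1571/1928 = 0.8148
OR = 0.1959 / 0.8148 = 0.240

0.240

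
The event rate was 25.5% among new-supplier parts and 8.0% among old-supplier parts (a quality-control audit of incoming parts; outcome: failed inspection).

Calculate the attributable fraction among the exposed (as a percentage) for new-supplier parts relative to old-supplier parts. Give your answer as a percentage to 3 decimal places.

AR% = (0.2550 − 0.0800) / 0.2550 = 0.6863 → 68.627%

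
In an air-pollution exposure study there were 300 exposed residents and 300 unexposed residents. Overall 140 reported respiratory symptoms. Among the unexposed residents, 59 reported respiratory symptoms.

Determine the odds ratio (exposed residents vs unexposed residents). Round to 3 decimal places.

exposed residents with the outcome: 140 − 59 = 81
exposed residents without the outcome: 300 − 81 = 219
unexposed residents without the outcome: 300 − 59 = 241
OR = (81 × 241) / (219 × 59) = 19521/12921 ≈ 1.511

1.511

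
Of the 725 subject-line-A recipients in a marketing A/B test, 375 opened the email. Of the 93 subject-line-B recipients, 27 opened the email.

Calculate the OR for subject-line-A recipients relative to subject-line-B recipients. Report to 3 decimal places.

OR = 2.619

odds, subject-line-A recipients = 375/350 = 1.0714
odds, subject-line-B recipients = 27/66 = 0.4091
OR = 1.0714 / 0.4091 = 2.619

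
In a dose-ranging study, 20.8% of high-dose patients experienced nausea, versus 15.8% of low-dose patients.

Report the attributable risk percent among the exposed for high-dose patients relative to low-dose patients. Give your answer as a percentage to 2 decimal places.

AR% = (0.2080 − 0.1580) / 0.2080 = 0.2404 → 24.04%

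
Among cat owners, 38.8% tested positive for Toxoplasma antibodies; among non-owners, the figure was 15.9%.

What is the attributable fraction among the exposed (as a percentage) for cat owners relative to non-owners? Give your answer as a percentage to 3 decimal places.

AR% = (0.3880 − 0.1590) / 0.3880 = 0.5902 → 59.021%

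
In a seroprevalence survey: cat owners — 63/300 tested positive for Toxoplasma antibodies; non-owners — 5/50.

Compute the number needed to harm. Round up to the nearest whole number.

NNH: 10

risk, cat owners = 63/300 = 0.210000
risk, non-owners = 5/50 = 0.100000
absolute risk difference = 0.110000
1 / 0.110000 = 9.091 → round up → 10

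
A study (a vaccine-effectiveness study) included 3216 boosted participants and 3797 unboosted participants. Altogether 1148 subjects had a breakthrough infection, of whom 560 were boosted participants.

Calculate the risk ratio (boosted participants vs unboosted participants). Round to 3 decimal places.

boosted participants without the outcome: 3216 − 560 = 2656
unboosted participants with the outcome: 1148 − 560 = 588
unboosted participants without the outcome: 3797 − 588 = 3209
risk, boosted participants = 560/3216 = 0.1741
risk, unboosted participants = 588/3797 = 0.1549
RR = 0.1741 / 0.1549 = 1.124

1.124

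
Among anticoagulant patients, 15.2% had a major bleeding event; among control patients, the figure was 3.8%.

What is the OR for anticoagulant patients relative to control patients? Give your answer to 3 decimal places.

4.538

odds, anticoagulant patients = 0.15200/0.84800 = 0.17925
odds, control patients = 0.03800/0.96200 = 0.03950
OR = 0.17925 / 0.03950 = 4.538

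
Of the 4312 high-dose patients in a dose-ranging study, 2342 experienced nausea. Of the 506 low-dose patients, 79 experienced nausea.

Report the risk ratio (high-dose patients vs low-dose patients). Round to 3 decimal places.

3.479

risk, high-dose patients = 2342/4312 = 0.5431
risk, low-dose patients = 79/506 = 0.1561
RR = 0.5431 / 0.1561 = 3.479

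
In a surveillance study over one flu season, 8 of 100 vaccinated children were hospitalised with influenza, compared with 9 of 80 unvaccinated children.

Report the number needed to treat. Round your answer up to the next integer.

31

risk, vaccinated children = 8/100 = 0.080000
risk, unvaccinated children = 9/80 = 0.112500
absolute risk difference = 0.032500
1 / 0.032500 = 30.769 → round up → 31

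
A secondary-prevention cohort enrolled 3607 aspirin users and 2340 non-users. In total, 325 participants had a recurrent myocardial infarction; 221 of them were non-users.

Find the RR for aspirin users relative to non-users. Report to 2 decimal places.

aspirin users with the outcome: 325 − 221 = 104
aspirin users without the outcome: 3607 − 104 = 3503
non-users without the outcome: 2340 − 221 = 2119
risk, aspirin users = 104/3607 = 0.02883
risk, non-users = 221/2340 = 0.09444
RR = 0.02883 / 0.09444 = 0.31

RR: 0.31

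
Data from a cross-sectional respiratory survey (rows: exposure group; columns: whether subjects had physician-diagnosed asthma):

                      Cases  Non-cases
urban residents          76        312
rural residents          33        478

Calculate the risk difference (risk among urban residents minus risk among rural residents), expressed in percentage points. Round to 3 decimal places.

RD ≈ 13.130

risk, urban residents = 76/388 = 0.1959
risk, rural residents = 33/511 = 0.0646
risk difference = 0.1959 − 0.0646 = 0.1313 → 13.130 percentage points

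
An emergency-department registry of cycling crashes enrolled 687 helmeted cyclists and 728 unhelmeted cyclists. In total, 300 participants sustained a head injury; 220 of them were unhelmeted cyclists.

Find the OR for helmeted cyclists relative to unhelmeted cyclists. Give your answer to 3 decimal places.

OR: 0.304

helmeted cyclists with the outcome: 300 − 220 = 80
helmeted cyclists without the outcome: 687 − 80 = 607
unhelmeted cyclists without the outcome: 728 − 220 = 508
OR = (80 × 508) / (607 × 220) = 40640/133540 ≈ 0.304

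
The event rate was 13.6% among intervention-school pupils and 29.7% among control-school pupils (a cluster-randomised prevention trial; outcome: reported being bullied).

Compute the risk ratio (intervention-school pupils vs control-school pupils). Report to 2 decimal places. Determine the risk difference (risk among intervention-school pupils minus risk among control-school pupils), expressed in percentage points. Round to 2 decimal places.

RR = 0.46; RD = -16.10

RR = 0.1360 / 0.2970 = 0.46
risk difference = 0.1360 − 0.2970 = -0.1610 → -16.10 percentage points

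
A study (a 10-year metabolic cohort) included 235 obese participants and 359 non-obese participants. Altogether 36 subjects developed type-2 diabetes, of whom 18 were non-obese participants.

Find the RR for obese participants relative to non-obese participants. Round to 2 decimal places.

obese participants with the outcome: 36 − 18 = 18
obese participants without the outcome: 235 − 18 = 217
non-obese participants without the outcome: 359 − 18 = 341
risk, obese participants = 18/235 = 0.0766
risk, non-obese participants = 18/359 = 0.0501
RR = 0.0766 / 0.0501 = 1.53

1.53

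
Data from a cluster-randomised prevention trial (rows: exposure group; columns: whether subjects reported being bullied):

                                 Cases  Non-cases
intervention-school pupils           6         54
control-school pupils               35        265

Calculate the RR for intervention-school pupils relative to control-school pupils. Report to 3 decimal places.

risk, intervention-school pupils = 6/60 = 0.1000
risk, control-school pupils = 35/300 = 0.1167
RR = 0.1000 / 0.1167 = 0.857

RR = 0.857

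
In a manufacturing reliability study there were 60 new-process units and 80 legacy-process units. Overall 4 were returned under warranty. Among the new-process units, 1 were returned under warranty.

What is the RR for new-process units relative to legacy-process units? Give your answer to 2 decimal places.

new-process units without the outcome: 60 − 1 = 59
legacy-process units with the outcome: 4 − 1 = 3
legacy-process units without the outcome: 80 − 3 = 77
risk, new-process units = 1/60 = 0.01667
risk, legacy-process units = 3/80 = 0.03750
RR = 0.01667 / 0.03750 = 0.44

RR = 0.44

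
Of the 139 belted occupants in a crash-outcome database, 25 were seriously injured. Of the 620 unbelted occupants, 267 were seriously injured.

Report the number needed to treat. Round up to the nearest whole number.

risk, belted occupants = 25/139 = 0.179856
risk, unbelted occupants = 267/620 = 0.430645
absolute risk difference = 0.250789
1 / 0.250789 = 3.987 → round up → 4

4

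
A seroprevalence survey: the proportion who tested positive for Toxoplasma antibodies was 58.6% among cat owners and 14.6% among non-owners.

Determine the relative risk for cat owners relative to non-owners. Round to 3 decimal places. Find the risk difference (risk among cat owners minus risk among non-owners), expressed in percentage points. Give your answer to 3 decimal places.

RR = 0.5860 / 0.1460 = 4.014
risk difference = 0.5860 − 0.1460 = 0.4400 → 44.000 percentage points

RR = 4.014; RD = 44.000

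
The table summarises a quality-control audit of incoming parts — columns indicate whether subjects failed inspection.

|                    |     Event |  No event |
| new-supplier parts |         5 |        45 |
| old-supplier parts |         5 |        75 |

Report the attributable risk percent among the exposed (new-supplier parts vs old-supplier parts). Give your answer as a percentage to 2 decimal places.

risk, new-supplier parts = 5/50 = 0.1000
risk, old-supplier parts = 5/80 = 0.0625
AR% = (0.1000 − 0.0625) / 0.1000 = 0.3750 → 37.50%

AR% = 37.50%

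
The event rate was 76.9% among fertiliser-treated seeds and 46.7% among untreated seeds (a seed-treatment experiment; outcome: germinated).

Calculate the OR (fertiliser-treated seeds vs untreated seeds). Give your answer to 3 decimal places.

OR = 3.799

odds, fertiliser-treated seeds = 0.7690/0.2310 = 3.3290
odds, untreated seeds = 0.4670/0.5330 = 0.8762
OR = 3.3290 / 0.8762 = 3.799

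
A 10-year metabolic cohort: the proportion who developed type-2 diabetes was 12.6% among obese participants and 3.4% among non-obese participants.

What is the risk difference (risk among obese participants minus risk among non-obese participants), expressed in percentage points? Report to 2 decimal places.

RD ≈ 9.20

risk difference = 0.12600 − 0.03400 = 0.09200 → 9.20 percentage points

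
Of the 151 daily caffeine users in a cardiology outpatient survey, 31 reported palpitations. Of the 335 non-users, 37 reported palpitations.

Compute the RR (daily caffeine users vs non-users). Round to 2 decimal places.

risk, daily caffeine users = 31/151 = 0.2053
risk, non-users = 37/335 = 0.1104
RR = 0.2053 / 0.1104 = 1.86

RR: 1.86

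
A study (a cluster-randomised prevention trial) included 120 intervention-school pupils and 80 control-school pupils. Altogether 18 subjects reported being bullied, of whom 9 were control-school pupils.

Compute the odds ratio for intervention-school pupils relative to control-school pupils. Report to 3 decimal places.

OR ≈ 0.640

intervention-school pupils with the outcome: 18 − 9 = 9
intervention-school pupils without the outcome: 120 − 9 = 111
control-school pupils without the outcome: 80 − 9 = 71
odds, intervention-school pupils = 9/111 = 0.0811
odds, control-school pupils = 9/71 = 0.1268
OR = 0.0811 / 0.1268 = 0.640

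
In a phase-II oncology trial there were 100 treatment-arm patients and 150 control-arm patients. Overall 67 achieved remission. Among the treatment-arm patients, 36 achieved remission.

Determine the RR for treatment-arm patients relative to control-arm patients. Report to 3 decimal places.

treatment-arm patients without the outcome: 100 − 36 = 64
control-arm patients with the outcome: 67 − 36 = 31
control-arm patients without the outcome: 150 − 31 = 119
risk, treatment-arm patients = 36/100 = 0.3600
risk, control-arm patients = 31/150 = 0.2067
RR = 0.3600 / 0.2067 = 1.742

1.742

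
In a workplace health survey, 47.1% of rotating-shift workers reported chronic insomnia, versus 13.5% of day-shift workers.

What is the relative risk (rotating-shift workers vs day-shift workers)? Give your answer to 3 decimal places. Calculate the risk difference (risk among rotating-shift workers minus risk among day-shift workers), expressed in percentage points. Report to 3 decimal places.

RR = 0.4710 / 0.1350 = 3.489
risk difference = 0.4710 − 0.1350 = 0.3360 → 33.600 percentage points

RR = 3.489; RD = 33.600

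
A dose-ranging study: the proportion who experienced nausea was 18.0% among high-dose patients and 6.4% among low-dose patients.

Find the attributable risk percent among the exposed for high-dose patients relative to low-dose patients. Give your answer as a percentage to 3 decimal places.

AR% = (0.1800 − 0.0640) / 0.1800 = 0.6444 → 64.444%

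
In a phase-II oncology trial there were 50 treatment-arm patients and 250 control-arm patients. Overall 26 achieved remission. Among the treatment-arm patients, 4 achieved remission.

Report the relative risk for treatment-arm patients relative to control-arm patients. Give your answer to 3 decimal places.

treatment-arm patients without the outcome: 50 − 4 = 46
control-arm patients with the outcome: 26 − 4 = 22
control-arm patients without the outcome: 250 − 22 = 228
risk, treatment-arm patients = 4/50 = 0.0800
risk, control-arm patients = 22/250 = 0.0880
RR = 0.0800 / 0.0880 = 0.909

0.909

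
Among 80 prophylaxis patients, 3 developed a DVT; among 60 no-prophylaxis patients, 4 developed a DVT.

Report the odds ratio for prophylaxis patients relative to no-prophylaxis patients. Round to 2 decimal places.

OR = (3 × 56) / (77 × 4) = 168/308 ≈ 0.55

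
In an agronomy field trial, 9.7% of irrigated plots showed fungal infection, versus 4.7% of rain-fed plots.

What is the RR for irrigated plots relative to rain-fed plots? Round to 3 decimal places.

RR = 0.09700 / 0.04700 = 2.064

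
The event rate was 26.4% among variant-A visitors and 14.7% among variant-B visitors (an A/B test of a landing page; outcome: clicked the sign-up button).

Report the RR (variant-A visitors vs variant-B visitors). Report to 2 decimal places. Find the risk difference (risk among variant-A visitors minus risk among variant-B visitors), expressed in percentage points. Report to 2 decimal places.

RR = 1.80; RD = 11.70

RR = 0.2640 / 0.1470 = 1.80
risk difference = 0.2640 − 0.1470 = 0.1170 → 11.70 percentage points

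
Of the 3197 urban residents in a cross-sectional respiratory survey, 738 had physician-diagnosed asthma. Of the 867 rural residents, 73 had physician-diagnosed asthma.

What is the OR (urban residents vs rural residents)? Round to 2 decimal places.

OR = (738 × 794) / (2459 × 73) = 585972/179507 ≈ 3.26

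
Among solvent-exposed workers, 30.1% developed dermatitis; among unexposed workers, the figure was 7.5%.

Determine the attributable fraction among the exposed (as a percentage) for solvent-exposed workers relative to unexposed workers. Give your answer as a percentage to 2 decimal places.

AR% = (0.3010 − 0.0750) / 0.3010 = 0.7508 → 75.08%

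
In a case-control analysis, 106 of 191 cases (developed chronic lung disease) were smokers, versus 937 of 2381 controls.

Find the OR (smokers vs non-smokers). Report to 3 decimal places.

OR = (106 × 1444) / (937 × 85) = 153064/79645 ≈ 1.922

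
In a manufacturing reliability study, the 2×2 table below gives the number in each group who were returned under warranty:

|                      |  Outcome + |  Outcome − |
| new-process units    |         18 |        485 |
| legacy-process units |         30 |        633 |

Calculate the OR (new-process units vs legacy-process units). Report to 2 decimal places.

odds, new-process units = 18/485 = 0.03711
odds, legacy-process units = 30/633 = 0.04739
OR = 0.03711 / 0.04739 = 0.78

0.78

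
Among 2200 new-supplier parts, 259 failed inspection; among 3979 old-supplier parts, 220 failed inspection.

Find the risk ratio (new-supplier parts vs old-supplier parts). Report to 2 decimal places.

risk, new-supplier parts = 259/2200 = 0.1177
risk, old-supplier parts = 220/3979 = 0.0553
RR = 0.1177 / 0.0553 = 2.13

RR: 2.13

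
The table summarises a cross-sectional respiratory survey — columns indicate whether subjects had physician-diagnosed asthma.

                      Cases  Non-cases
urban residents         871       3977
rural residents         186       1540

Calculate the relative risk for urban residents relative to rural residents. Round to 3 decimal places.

risk, urban residents = 871/4848 = 0.1797
risk, rural residents = 186/1726 = 0.1078
RR = 0.1797 / 0.1078 = 1.667

RR = 1.667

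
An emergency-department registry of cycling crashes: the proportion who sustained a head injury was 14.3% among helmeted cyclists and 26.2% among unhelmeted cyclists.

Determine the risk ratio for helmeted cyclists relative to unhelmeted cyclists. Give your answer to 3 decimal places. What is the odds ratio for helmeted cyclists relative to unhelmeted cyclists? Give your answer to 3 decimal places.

RR = 0.1430 / 0.2620 = 0.546
odds, helmeted cyclists = 0.1430/0.8570 = 0.1669
odds, unhelmeted cyclists = 0.2620/0.7380 = 0.3550
OR = 0.1669 / 0.3550 = 0.470

RR = 0.546; OR = 0.470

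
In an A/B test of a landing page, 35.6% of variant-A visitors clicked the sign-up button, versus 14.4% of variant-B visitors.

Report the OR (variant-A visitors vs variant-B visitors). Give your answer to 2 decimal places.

odds, variant-A visitors = 0.3560/0.6440 = 0.5528
odds, variant-B visitors = 0.1440/0.8560 = 0.1682
OR = 0.5528 / 0.1682 = 3.29

OR ≈ 3.29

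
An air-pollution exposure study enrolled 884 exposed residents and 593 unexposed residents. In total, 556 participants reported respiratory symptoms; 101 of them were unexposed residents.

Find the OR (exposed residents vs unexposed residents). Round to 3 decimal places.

exposed residents with the outcome: 556 − 101 = 455
exposed residents without the outcome: 884 − 455 = 429
unexposed residents without the outcome: 593 − 101 = 492
OR = (455 × 492) / (429 × 101) = 223860/43329 ≈ 5.167

OR: 5.167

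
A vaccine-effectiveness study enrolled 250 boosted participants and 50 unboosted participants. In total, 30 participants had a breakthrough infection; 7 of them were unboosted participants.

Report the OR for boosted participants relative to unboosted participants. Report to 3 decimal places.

boosted participants with the outcome: 30 − 7 = 23
boosted participants without the outcome: 250 − 23 = 227
unboosted participants without the outcome: 50 − 7 = 43
OR = (23 × 43) / (227 × 7) = 989/1589 ≈ 0.622

OR: 0.622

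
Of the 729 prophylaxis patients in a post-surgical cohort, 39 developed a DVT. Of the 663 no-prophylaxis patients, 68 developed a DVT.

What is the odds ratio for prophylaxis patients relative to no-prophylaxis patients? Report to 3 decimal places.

OR = (39 × 595) / (690 × 68) = 23205/46920 ≈ 0.495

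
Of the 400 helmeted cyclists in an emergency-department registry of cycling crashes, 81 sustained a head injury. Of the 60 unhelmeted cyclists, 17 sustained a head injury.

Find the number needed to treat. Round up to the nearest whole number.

NNT ≈ 13

risk, helmeted cyclists = 81/400 = 0.202500
risk, unhelmeted cyclists = 17/60 = 0.283333
absolute risk difference = 0.080833
1 / 0.080833 = 12.371 → round up → 13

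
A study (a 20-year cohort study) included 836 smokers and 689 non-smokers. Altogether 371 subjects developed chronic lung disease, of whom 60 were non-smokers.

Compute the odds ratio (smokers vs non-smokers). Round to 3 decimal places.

6.210

smokers with the outcome: 371 − 60 = 311
smokers without the outcome: 836 − 311 = 525
non-smokers without the outcome: 689 − 60 = 629
OR = (311 × 629) / (525 × 60) = 195619/31500 ≈ 6.210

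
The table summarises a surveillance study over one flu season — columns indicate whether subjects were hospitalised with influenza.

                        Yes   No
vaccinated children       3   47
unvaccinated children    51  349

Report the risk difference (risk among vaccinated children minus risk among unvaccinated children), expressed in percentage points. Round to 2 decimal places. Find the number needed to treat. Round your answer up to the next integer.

RD = -6.75; NNT = 15

risk, vaccinated children = 3/50 = 0.0600
risk, unvaccinated children = 51/400 = 0.1275
risk difference = 0.0600 − 0.1275 = -0.0675 → -6.75 percentage points
absolute risk difference = 0.067500
1 / 0.067500 = 14.815 → round up → 15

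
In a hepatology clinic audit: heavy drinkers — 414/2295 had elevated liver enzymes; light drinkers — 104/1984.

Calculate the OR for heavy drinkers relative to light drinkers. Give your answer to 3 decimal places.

OR = (414 × 1880) / (1881 × 104) = 778320/195624 ≈ 3.979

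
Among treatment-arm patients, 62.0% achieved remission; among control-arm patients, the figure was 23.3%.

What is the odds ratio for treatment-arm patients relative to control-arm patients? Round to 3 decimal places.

OR ≈ 5.371

odds, treatment-arm patients = 0.6200/0.3800 = 1.6316
odds, control-arm patients = 0.2330/0.7670 = 0.3038
OR = 1.6316 / 0.3038 = 5.371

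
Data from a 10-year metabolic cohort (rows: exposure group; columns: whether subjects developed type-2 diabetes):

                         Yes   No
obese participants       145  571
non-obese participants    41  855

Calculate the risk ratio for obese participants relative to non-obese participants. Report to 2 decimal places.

risk, obese participants = 145/716 = 0.20251
risk, non-obese participants = 41/896 = 0.04576
RR = 0.20251 / 0.04576 = 4.43

4.43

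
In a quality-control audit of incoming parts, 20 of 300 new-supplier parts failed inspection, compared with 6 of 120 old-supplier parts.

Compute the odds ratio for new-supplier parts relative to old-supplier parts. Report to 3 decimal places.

OR: 1.357

odds, new-supplier parts = 20/280 = 0.0714
odds, old-supplier parts = 6/114 = 0.0526
OR = 0.0714 / 0.0526 = 1.357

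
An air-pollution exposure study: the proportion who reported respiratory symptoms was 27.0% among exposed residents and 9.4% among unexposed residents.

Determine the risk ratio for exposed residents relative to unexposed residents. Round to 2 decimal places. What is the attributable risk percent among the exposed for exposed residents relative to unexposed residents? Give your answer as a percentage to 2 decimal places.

RR = 0.2700 / 0.0940 = 2.87
AR% = (0.2700 − 0.0940) / 0.2700 = 0.6519 → 65.19%

RR = 2.87; AR% = 65.19%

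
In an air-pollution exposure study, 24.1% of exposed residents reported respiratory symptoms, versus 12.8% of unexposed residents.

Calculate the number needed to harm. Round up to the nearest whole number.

absolute risk difference = 0.113000
1 / 0.113000 = 8.850 → round up → 9

NNH = 9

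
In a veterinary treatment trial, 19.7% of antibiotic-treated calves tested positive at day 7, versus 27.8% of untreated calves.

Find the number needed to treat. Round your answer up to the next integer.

absolute risk difference = 0.081000
1 / 0.081000 = 12.346 → round up → 13

NNT ≈ 13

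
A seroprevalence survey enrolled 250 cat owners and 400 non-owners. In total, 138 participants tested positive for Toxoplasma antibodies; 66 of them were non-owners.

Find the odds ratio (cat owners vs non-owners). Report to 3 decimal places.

OR ≈ 2.047

cat owners with the outcome: 138 − 66 = 72
cat owners without the outcome: 250 − 72 = 178
non-owners without the outcome: 400 − 66 = 334
OR = (72 × 334) / (178 × 66) = 24048/11748 ≈ 2.047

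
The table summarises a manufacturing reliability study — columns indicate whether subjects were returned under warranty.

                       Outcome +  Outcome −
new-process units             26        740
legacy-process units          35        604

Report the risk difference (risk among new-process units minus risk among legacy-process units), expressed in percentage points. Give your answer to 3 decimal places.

-2.083

risk, new-process units = 26/766 = 0.03394
risk, legacy-process units = 35/639 = 0.05477
risk difference = 0.03394 − 0.05477 = -0.02083 → -2.083 percentage points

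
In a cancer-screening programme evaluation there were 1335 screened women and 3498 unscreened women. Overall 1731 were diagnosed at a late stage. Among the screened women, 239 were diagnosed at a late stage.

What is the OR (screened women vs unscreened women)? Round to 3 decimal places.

screened women without the outcome: 1335 − 239 = 1096
unscreened women with the outcome: 1731 − 239 = 1492
unscreened women without the outcome: 3498 − 1492 = 2006
odds, screened women = 239/1096 = 0.2181
odds, unscreened women = 1492/2006 = 0.7438
OR = 0.2181 / 0.7438 = 0.293

OR = 0.293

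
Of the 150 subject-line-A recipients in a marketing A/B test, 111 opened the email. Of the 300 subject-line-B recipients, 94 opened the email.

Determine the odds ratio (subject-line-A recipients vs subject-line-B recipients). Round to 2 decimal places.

OR = (111 × 206) / (39 × 94) = 22866/3666 ≈ 6.24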